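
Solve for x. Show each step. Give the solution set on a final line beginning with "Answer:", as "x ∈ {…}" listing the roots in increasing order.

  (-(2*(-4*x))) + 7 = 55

Step 1. [(-(2*(-4*x))) + 7 = 55] peel the +7: subtract 7 from each side. So sub: -(2*(-4*x)) = 48.
Step 2. [-(2*(-4*x)) = 48] leading − — multiply by −1, so neg: 2*(-4*x) = -48.
Step 3. [2*(-4*x) = -48] 2 out front; divide by 2 ⇒ div: -4*x = -24.
Step 4. [-4*x = -24] LHS = -4·(…); ÷-4 both sides. So div: x = 6.

Answer: x ∈ {6}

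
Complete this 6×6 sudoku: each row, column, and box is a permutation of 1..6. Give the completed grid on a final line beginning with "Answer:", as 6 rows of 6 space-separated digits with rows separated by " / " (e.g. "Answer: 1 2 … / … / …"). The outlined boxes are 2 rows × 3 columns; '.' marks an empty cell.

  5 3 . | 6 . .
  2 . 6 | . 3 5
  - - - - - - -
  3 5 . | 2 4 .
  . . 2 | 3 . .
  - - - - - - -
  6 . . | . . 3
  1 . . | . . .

Step 1. [r4c2∈{1,4,6}] r4c2 is the only open cell in col 2 admitting 6. So r4c2=6.
Step 2. [r6c5∈{2,5,6}] 6 has one home in col 5: r6c5, so r6c5=6.
Step 3. [r4c6∈{1}] nothing but 1 survives at r4c6. So r4c6=1.
Step 4. [r2c2∈{1,4}] 1 has one home in col 2: r2c2. So r2c2=1.
Step 5. [r5c4∈{1,4,5}] col 4 places 1 nowhere but r5c4 ⇒ r5c4=1.
Step 6. [r1c3∈{4}] r1c3's peers cover all but 4. So r1c3=4.
Step 7. [r6c4∈{4,5}] r6c4 is the only open cell in col 4 admitting 5. So r6c4=5.
Step 8. [r5c5∈{2}] r5c5's peers cover all but 2 ⇒ r5c5=2.
Step 9. [r6c2∈{2,4}] 2 has one home in row 6: r6c2, so r6c2=2.
Step 10. [r1c5∈{1}] nothing but 1 survives at r1c5. So r1c5=1.
Step 11. [r4c5∈{5}] r4c5 is down to just 5, so r4c5=5.
Step 12. [r6c3∈{3}] r6c3's peers cover all but 3. So r6c3=3.
Step 13. [r1c6∈{2}] r1c6's peers cover all but 2, so r1c6=2.
Step 14. [r3c3∈{1}] only 1 remains possible at r3c3, so r3c3=1.
Step 15. [r2c4∈{4}] r2c4 has the single candidate 4. So r2c4=4.
Step 16. [r5c2∈{4}] only 4 remains possible at r5c2, so r5c2=4.
Step 17. [r6c6∈{4}] r6c6 has the single candidate 4. So r6c6=4.
Step 18. [r5c3∈{5}] r5c3 is down to just 5, so r5c3=5.
Step 19. [r4c1∈{4}] r4c1 is down to just 4, so r4c1=4.
Step 20. [r3c6∈{6}] r3c6's peers cover all but 6. So r3c6=6.

Answer: 5 3 4 6 1 2 / 2 1 6 4 3 5 / 3 5 1 2 4 6 / 4 6 2 3 5 1 / 6 4 5 1 2 3 / 1 2 3 5 6 4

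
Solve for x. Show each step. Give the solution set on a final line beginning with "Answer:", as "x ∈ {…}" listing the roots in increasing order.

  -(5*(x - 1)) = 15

Step 1. [-(5*(x - 1)) = 15] flip signs both sides ⇒ neg: 5*(x - 1) = -15.
Step 2. [5*(x - 1) = -15] 5·(inner) — divide through by 5. So div: x - 1 = -3.
Step 3. [x - 1 = -3] -1 is outermost — add 1 both sides ⇒ sub: x = -2.

Answer: x ∈ {-2}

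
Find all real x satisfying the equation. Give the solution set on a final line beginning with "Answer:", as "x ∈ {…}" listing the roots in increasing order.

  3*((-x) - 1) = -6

Step 1. [3*((-x) - 1) = -6] 3 out front; divide by 3. So div: (-x) - 1 = -2.
Step 2. [(-x) - 1 = -2] 1 comes off first (add 1). So sub: -x = -1.
Step 3. [-x = -1] flip signs both sides ⇒ neg: x = 1.

Answer: x ∈ {1}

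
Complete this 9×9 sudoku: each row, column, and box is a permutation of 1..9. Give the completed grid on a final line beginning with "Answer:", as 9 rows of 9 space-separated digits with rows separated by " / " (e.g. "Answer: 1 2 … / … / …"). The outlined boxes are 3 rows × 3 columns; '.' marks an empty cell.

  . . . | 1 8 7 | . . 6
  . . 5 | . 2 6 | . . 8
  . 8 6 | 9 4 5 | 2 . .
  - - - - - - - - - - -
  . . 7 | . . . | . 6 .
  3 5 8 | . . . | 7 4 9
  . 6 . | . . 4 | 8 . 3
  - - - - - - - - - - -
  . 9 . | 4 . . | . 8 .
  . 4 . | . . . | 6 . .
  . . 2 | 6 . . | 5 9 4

Step 1. [r4c7∈{1}] r4c7 is down to just 1 ⇒ r4c7=1.
Step 2. [r3c8∈{1,3,7}] r3c8 is the only open cell in row 3 admitting 3 ⇒ r3c8=3.
Step 3. [r4c2∈{2}] only 2 remains possible at r4c2. So r4c2=2.
Step 4. [r1c3∈{3,4,9}] r1c3 is the only open cell in col 3 admitting 4, so r1c3=4.
Step 5. [r6c3∈{1,9}] r6c3 is the only open cell in col 3 admitting 9 ⇒ r6c3=9.
Step 6. [r6c1∈{1}] r6c1 has the single candidate 1. So r6c1=1.
Step 7. [r3c1∈{7}] only 7 remains possible at r3c1, so r3c1=7.
Step 8. [r6c8∈{2,5}] in box 6, 2 fits only at r6c8. So r6c8=2.
Step 9. [r7c7∈{3}] r7c7 has the single candidate 3, so r7c7=3.
Step 10. [r8c3∈{1,3}] col 3 places 3 nowhere but r8c3, so r8c3=3.
Step 11. [r7c3∈{1}] r7c3 is down to just 1, so r7c3=1.
Step 12. [r7c6∈{2}] r7c6 is down to just 2 ⇒ r7c6=2.
Step 13. [r5c6∈{1}] nothing but 1 survives at r5c6. So r5c6=1.
Step 14. [r7c9∈{7}] r7c9's peers cover all but 7. So r7c9=7.
Step 15. [r7c5∈{5}] r7c5 is down to just 5 ⇒ r7c5=5.
Step 16. [r6c5∈{7}] r6c5 is down to just 7, so r6c5=7.
Step 17. [r8c8∈{1}] r8c8 is down to just 1 ⇒ r8c8=1.
Step 18. [r2c4∈{3}] nothing but 3 survives at r2c4, so r2c4=3.
Step 19. [r1c7∈{9}] r1c7 has the single candidate 9 ⇒ r1c7=9.
Step 20. [r9c1∈{8}] r9c1 has the single candidate 8. So r9c1=8.
Step 21. [r9c6∈{3}] r9c6 has the single candidate 3 ⇒ r9c6=3.
Step 22. [r8c5∈{9}] r8c5 has the single candidate 9. So r8c5=9.
Step 23. [r8c6∈{8}] only 8 remains possible at r8c6 ⇒ r8c6=8.
Step 24. [r6c4∈{5}] nothing but 5 survives at r6c4, so r6c4=5.
Step 25. [r4c1∈{4}] nothing but 4 survives at r4c1, so r4c1=4.
Step 26. [r4c4∈{8}] r4c4 is down to just 8 ⇒ r4c4=8.
Step 27. [r3c9∈{1}] nothing but 1 survives at r3c9 ⇒ r3c9=1.
Step 28. [r2c1∈{9}] r2c1 is down to just 9. So r2c1=9.
Step 29. [r7c1∈{6}] only 6 remains possible at r7c1, so r7c1=6.
Step 30. [r1c1∈{2}] nothing but 2 survives at r1c1. So r1c1=2.
Step 31. [r9c2∈{7}] nothing but 7 survives at r9c2, so r9c2=7.
Step 32. [r9c5∈{1}] nothing but 1 survives at r9c5, so r9c5=1.
Step 33. [r5c5∈{6}] r5c5 has the single candidate 6. So r5c5=6.
Step 34. [r4c5∈{3}] only 3 remains possible at r4c5 ⇒ r4c5=3.
Step 35. [r2c8∈{7}] only 7 remains possible at r2c8 ⇒ r2c8=7.
Step 36. [r2c2∈{1}] nothing but 1 survives at r2c2 ⇒ r2c2=1.
Step 37. [r8c9∈{2}] only 2 remains possible at r8c9 ⇒ r8c9=2.
Step 38. [r4c6∈{9}] nothing but 9 survives at r4c6. So r4c6=9.
Step 39. [r2c7∈{4}] r2c7 is down to just 4 ⇒ r2c7=4.
Step 40. [r1c8∈{5}] only 5 remains possible at r1c8, so r1c8=5.
Step 41. [r1c2∈{3}] nothing but 3 survives at r1c2 ⇒ r1c2=3.
Step 42. [r8c1∈{5}] nothing but 5 survives at r8c1 ⇒ r8c1=5.
Step 43. [r4c9∈{5}] only 5 remains possible at r4c9, so r4c9=5.
Step 44. [r5c4∈{2}] r5c4 has the single candidate 2 ⇒ r5c4=2.
Step 45. [r8c4∈{7}] only 7 remains possible at r8c4. So r8c4=7.

Answer: 2 3 4 1 8 7 9 5 6 / 9 1 5 3 2 6 4 7 8 / 7 8 6 9 4 5 2 3 1 / 4 2 7 8 3 9 1 6 5 / 3 5 8 2 6 1 7 4 9 / 1 6 9 5 7 4 8 2 3 / 6 9 1 4 5 2 3 8 7 / 5 4 3 7 9 8 6 1 2 / 8 7 2 6 1 3 5 9 4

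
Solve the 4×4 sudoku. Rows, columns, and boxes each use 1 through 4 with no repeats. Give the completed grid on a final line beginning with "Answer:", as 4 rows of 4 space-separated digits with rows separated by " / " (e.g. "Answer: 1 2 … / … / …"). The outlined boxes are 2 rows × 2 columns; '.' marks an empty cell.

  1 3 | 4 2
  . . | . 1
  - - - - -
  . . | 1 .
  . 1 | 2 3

Step 1. [r4c1∈{4}] r4c1's peers cover all but 4. So r4c1=4.
Step 2. [r2c1∈{2}] r2c1 has the single candidate 2 ⇒ r2c1=2.
Step 3. [r3c2∈{2}] r3c2 is down to just 2, so r3c2=2.
Step 4. [r3c4∈{4}] r3c4's peers cover all but 4. So r3c4=4.
Step 5. [r2c2∈{4}] nothing but 4 survives at r2c2. So r2c2=4.
Step 6. [r3c1∈{3}] nothing but 3 survives at r3c1 ⇒ r3c1=3.
Step 7. [r2c3∈{3}] only 3 remains possible at r2c3. So r2c3=3.

Answer: 1 3 4 2 / 2 4 3 1 / 3 2 1 4 / 4 1 2 3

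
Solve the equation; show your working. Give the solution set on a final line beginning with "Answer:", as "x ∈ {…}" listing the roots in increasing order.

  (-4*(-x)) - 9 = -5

Step 1. [(-4*(-x)) - 9 = -5] peel the -9: add 9 from each side. So sub: -4*(-x) = 4.
Step 2. [-4*(-x) = 4] LHS = -4·(…); ÷-4 both sides, so div: -x = -1.
Step 3. [-x = -1] flip signs both sides. So neg: x = 1.

Answer: x ∈ {1}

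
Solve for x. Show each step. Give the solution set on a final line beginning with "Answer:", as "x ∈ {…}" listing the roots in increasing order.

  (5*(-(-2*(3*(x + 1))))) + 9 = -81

Step 1. [(5*(-(-2*(3*(x + 1))))) + 9 = -81] the outer +9 inverts by subtracting 9. So sub: 5*(-(-2*(3*(x + 1)))) = -90.
Step 2. [5*(-(-2*(3*(x + 1)))) = -90] LHS = 5·(…); ÷5 both sides ⇒ div: -(-2*(3*(x + 1))) = -18.
Step 3. [-(-2*(3*(x + 1))) = -18] flip signs both sides ⇒ neg: -2*(3*(x + 1)) = 18.
Step 4. [-2*(3*(x + 1)) = 18] LHS = -2·(…); ÷-2 both sides ⇒ div: 3*(x + 1) = -9.
Step 5. [3*(x + 1) = -9] leading coefficient 3: divide by 3, so div: x + 1 = -3.
Step 6. [x + 1 = -3] peel the +1: subtract 1 from each side ⇒ sub: x = -4.

Answer: x ∈ {-4}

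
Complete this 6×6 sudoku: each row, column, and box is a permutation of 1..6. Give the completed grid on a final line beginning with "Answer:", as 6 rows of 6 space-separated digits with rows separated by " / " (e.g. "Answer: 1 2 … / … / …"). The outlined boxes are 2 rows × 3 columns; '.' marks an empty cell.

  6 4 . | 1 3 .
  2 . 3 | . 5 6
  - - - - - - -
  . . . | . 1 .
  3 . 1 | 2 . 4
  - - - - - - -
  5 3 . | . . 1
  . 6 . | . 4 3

Step 1. [r3c3∈{2,4,5,6}] col 3 places 6 nowhere but r3c3, so r3c3=6.
Step 2. [r5c5∈{2,6}] 2 has one home in col 5: r5c5, so r5c5=2.
Step 3. [r3c6∈{5}] r3c6's peers cover all but 5, so r3c6=5.
Step 4. [r4c2∈{5}] r4c2 has the single candidate 5 ⇒ r4c2=5.
Step 5. [r6c3∈{2}] nothing but 2 survives at r6c3 ⇒ r6c3=2.
Step 6. [r4c5∈{6}] nothing but 6 survives at r4c5, so r4c5=6.
Step 7. [r1c6∈{2}] r1c6's peers cover all but 2, so r1c6=2.
Step 8. [r5c4∈{6}] r5c4 has the single candidate 6 ⇒ r5c4=6.
Step 9. [r6c4∈{5}] nothing but 5 survives at r6c4, so r6c4=5.
Step 10. [r2c4∈{4}] only 4 remains possible at r2c4 ⇒ r2c4=4.
Step 11. [r3c2∈{2}] nothing but 2 survives at r3c2 ⇒ r3c2=2.
Step 12. [r6c1∈{1}] r6c1 has the single candidate 1, so r6c1=1.
Step 13. [r1c3∈{5}] only 5 remains possible at r1c3, so r1c3=5.
Step 14. [r2c2∈{1}] r2c2's peers cover all but 1. So r2c2=1.
Step 15. [r3c1∈{4}] only 4 remains possible at r3c1 ⇒ r3c1=4.
Step 16. [r5c3∈{4}] r5c3 is down to just 4. So r5c3=4.
Step 17. [r3c4∈{3}] nothing but 3 survives at r3c4, so r3c4=3.

Answer: 6 4 5 1 3 2 / 2 1 3 4 5 6 / 4 2 6 3 1 5 / 3 5 1 2 6 4 / 5 3 4 6 2 1 / 1 6 2 5 4 3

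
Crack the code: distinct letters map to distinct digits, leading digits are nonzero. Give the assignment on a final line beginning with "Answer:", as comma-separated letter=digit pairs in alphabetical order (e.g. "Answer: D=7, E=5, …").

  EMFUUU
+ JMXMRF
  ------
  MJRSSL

Step 1. [col 1: U + F ≡ L (mod 10)] F=8 is one option consistent with column 1 (U + F ≡ L (mod 10), carry-in 0) — take it, so F=8.
Step 2. [col 1: U + F ≡ L (mod 10)] no forcing yet in column 1 (carry-in 0); U=2 is free and consistent — try it ⇒ U=2.
Step 3. [col 1: U + F ≡ L (mod 10)] in column 1 we have U+F≡L with carry-in 0; given U=2, F=8 and digits 2,8 already taken and all letters distinct, that pins L to 0. So L=0.
Step 4. [col 2: U + R ≡ S (mod 10)] S=7 is one option consistent with column 2 (U + R ≡ S (mod 10), carry-in 1) — take it ⇒ S=7.
Step 5. [col 2: U + R ≡ S (mod 10)] column 2: given U=2, S=7, carry-in 1, and digits 0,2,7,8 already taken and all letters distinct, U+R≡S (mod 10) forces R=4 ⇒ R=4.
Step 6. [col 3: U + M ≡ S (mod 10)] column 3 reads U+M+carry(0)=S with U=2, S=7; with digits 0,2,4,7,8 already taken and all letters distinct, the only value for M is 5, so M=5.
Step 7. [col 4: F + X ≡ R (mod 10)] from column 4 (F=8, R=4, carry-in 0, digits 0,2,4,5,7,8 already taken and all letters distinct): X must equal 6 ⇒ X=6.
Step 8. [col 5: M + M ≡ J (mod 10)] in column 5 we have M+M≡J with carry-in 1; given M=5 and digits 0,2,4,5,6,7,8 already taken and all letters distinct, that pins J to 1 ⇒ J=1.
Step 9. [col 6: E + J ≡ M (mod 10)] column 6: given J=1, M=5, carry-in 1, and digits 0,1,2,4,5,6,7,8 already taken and all letters distinct, E+J≡M (mod 10) forces E=3. So E=3.

Answer: E=3, F=8, J=1, L=0, M=5, R=4, S=7, U=2, X=6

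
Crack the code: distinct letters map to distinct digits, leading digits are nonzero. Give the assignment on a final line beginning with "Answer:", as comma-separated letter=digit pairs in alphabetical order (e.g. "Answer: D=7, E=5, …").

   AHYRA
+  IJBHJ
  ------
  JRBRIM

Step 1. [col 1: A + J ≡ M (mod 10)] column 1 (A + J ≡ M (mod 10), carry-in 0) doesn't pin J yet; pick J=1 and continue. So J=1.
Step 2. [col 1: A + J ≡ M (mod 10)] several values work for M in column 1 (A + J ≡ M (mod 10), carry-in 0); try M=8. So M=8.
Step 3. [col 1: A + J ≡ M (mod 10)] column 1: given J=1, M=8, carry-in 0, and digits 1,8 already taken and all letters distinct, A+J≡M (mod 10) forces A=7, so A=7.
Step 4. [col 2: R + H ≡ I (mod 10)] no forcing yet in column 2 (carry-in 0); R=6 is free and consistent — try it. So R=6.
Step 5. [col 2: R + H ≡ I (mod 10)] several values work for H in column 2 (R + H ≡ I (mod 10), carry-in 0); try H=3. So H=3.
Step 6. [col 2: R + H ≡ I (mod 10)] column 2: given R=6, H=3, carry-in 0, and digits 1,3,6,7,8 already taken and all letters distinct, R+H≡I (mod 10) forces I=9 ⇒ I=9.
Step 7. [col 3: Y + B ≡ R (mod 10)] several values work for Y in column 3 (Y + B ≡ R (mod 10), carry-in 0); try Y=2, so Y=2.
Step 8. [col 3: Y + B ≡ R (mod 10)] column 3 reads Y+B+carry(0)=R with Y=2, R=6; with digits 1,2,3,6,7,8,9 already taken and all letters distinct, the only value for B is 4, so B=4.

Answer: A=7, B=4, H=3, I=9, J=1, M=8, R=6, Y=2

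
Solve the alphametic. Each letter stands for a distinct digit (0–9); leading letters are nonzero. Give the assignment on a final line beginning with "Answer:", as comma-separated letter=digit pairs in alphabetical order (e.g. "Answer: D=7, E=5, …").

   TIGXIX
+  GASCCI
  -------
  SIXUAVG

Step 1. [col 1: X + I ≡ G (mod 10)] several values work for X in column 1 (X + I ≡ G (mod 10), carry-in 0); try X=6, so X=6.
Step 2. [col 1: X + I ≡ G (mod 10)] several values work for I in column 1 (X + I ≡ G (mod 10), carry-in 0); try I=2, so I=2.
Step 3. [col 1: X + I ≡ G (mod 10)] in column 1 we have X+I≡G with carry-in 0; given X=6, I=2 and digits 2,6 already taken and all letters distinct, that pins G to 8 ⇒ G=8.
Step 4. [S] adding two 6-digit numbers gives at most 6+1 digits, and here it does — S is that final carry and must be 1. So S=1.
Step 5. [col 2: I + C ≡ V (mod 10)] several values work for C in column 2 (I + C ≡ V (mod 10), carry-in 0); try C=7 ⇒ C=7.
Step 6. [col 2: I + C ≡ V (mod 10)] column 2 reads I+C+carry(0)=V with I=2, C=7; with digits 1,2,6,7,8 already taken and all letters distinct, the only value for V is 9. So V=9.
Step 7. [col 3: X + C ≡ A (mod 10)] column 3: given X=6, C=7, carry-in 0, and digits 1,2,6,7,8,9 already taken and all letters distinct, X+C≡A (mod 10) forces A=3. So A=3.
Step 8. [col 4: G + S ≡ U (mod 10)] column 4 reads G+S+carry(1)=U with G=8, S=1; with digits 1,2,3,6,7,8,9 already taken and all letters distinct, the only value for U is 0. So U=0.
Step 9. [col 6: T + G ≡ I (mod 10)] from column 6 (G=8, I=2, carry-in 0, digits 0,1,2,3,6,7,8,9 already taken and all letters distinct): T must equal 4 ⇒ T=4.

Answer: A=3, C=7, G=8, I=2, S=1, T=4, U=0, V=9, X=6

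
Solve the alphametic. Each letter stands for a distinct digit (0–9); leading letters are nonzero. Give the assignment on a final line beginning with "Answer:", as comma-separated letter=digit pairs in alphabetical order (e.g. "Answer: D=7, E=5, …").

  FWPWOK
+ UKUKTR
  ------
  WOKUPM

Step 1. [col 1: K + R ≡ M (mod 10)] several values work for R in column 1 (K + R ≡ M (mod 10), carry-in 0); try R=4. So R=4.
Step 2. [col 1: K + R ≡ M (mod 10)] no forcing yet in column 1 (carry-in 0); K=3 is free and consistent — try it, so K=3.
Step 3. [col 1: K + R ≡ M (mod 10)] in column 1 we have K+R≡M with carry-in 0; given K=3, R=4 and digits 3,4 already taken and all letters distinct, that pins M to 7. So M=7.
Step 4. [col 2: O + T ≡ P (mod 10)] P=0 is one option consistent with column 2 (O + T ≡ P (mod 10), carry-in 0) — take it, so P=0.
Step 5. [col 2: O + T ≡ P (mod 10)] no forcing yet in column 2 (carry-in 0); T=9 is free and consistent — try it, so T=9.
Step 6. [col 2: O + T ≡ P (mod 10)] column 2 reads O+T+carry(0)=P with T=9, P=0; with digits 0,3,4,7,9 already taken and all letters distinct, the only value for O is 1. So O=1.
Step 7. [col 3: W + K ≡ U (mod 10)] several values work for W in column 3 (W + K ≡ U (mod 10), carry-in 1); try W=8, so W=8.
Step 8. [col 3: W + K ≡ U (mod 10)] column 3: given W=8, K=3, carry-in 1, and digits 0,1,3,4,7,8,9 already taken and all letters distinct, W+K≡U (mod 10) forces U=2. So U=2.
Step 9. [col 6: F + U ≡ W (mod 10)] column 6: given U=2, W=8, carry-in 1, and digits 0,1,2,3,4,7,8,9 already taken and all letters distinct, F+U≡W (mod 10) forces F=5, so F=5.

Answer: F=5, K=3, M=7, O=1, P=0, R=4, T=9, U=2, W=8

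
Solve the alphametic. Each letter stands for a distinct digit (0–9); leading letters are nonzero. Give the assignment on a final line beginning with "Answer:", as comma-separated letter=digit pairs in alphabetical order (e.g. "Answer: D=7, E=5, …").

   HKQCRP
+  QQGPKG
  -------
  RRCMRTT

Step 1. [R] R is the leading digit of a 7-digit sum of two 6-digit numbers; the final carry is exactly 1 ⇒ R=1.
Step 2. [col 1: P + G ≡ T (mod 10)] column 1 (P + G ≡ T (mod 10), carry-in 0) doesn't pin P yet; pick P=5 and continue. So P=5.
Step 3. [col 1: P + G ≡ T (mod 10)] several values work for G in column 1 (P + G ≡ T (mod 10), carry-in 0); try G=4, so G=4.
Step 4. [col 1: P + G ≡ T (mod 10)] in column 1 we have P+G≡T with carry-in 0; given P=5, G=4 and digits 1,4,5 already taken and all letters distinct, that pins T to 9, so T=9.
Step 5. [col 2: R + K ≡ T (mod 10)] in column 2 we have R+K≡T with carry-in 0; given R=1, T=9 and digits 1,4,5,9 already taken and all letters distinct, that pins K to 8, so K=8.
Step 6. [col 3: C + P ≡ R (mod 10)] column 3 reads C+P+carry(0)=R with P=5, R=1; with digits 1,4,5,8,9 already taken and all letters distinct, the only value for C is 6, so C=6.
Step 7. [col 4: Q + G ≡ M (mod 10)] Q=7 is one option consistent with column 4 (Q + G ≡ M (mod 10), carry-in 1) — take it. So Q=7.
Step 8. [col 4: Q + G ≡ M (mod 10)] column 4: given Q=7, G=4, carry-in 1, and digits 1,4,5,6,7,8,9 already taken and all letters distinct, Q+G≡M (mod 10) forces M=2. So M=2.
Step 9. [col 6: H + Q ≡ R (mod 10)] from column 6 (Q=7, R=1, carry-in 1, digits 1,2,4,5,6,7,8,9 already taken and all letters distinct): H must equal 3 ⇒ H=3.

Answer: C=6, G=4, H=3, K=8, M=2, P=5, Q=7, R=1, T=9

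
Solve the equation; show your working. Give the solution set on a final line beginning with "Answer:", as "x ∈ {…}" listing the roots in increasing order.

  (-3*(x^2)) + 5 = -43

Step 1. [(-3*(x^2)) + 5 = -43] peel the +5: subtract 5 from each side, so sub: -3*(x^2) = -48.
Step 2. [-3*(x^2) = -48] leading coefficient -3: divide by -3. So div: x^2 = 16.
Step 3. [x^2 = 16] √ both sides: 16 ≥ 0 gives two branches. So sqrt: x = 4 or -4.

Answer: x ∈ {-4, 4}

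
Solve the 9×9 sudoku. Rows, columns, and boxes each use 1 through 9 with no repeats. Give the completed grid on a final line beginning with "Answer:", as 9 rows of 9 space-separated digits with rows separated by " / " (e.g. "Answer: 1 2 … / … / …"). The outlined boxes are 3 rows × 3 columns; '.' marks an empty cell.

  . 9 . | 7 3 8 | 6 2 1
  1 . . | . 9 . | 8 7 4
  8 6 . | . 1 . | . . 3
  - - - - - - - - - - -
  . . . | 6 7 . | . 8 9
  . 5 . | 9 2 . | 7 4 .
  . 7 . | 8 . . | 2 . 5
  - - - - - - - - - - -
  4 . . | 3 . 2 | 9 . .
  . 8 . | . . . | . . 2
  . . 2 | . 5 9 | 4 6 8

Step 1. [r4c2∈{1,2,3,4}] in col 2, 4 fits only at r4c2 ⇒ r4c2=4.
Step 2. [r8c6∈{1,4,6,7}] r8c6 is the only open cell in col 6 admitting 7 ⇒ r8c6=7.
Step 3. [r3c7∈{5}] only 5 remains possible at r3c7, so r3c7=5.
Step 4. [r7c2∈{1}] r7c2 is down to just 1. So r7c2=1.
Step 5. [r9c2∈{3}] nothing but 3 survives at r9c2 ⇒ r9c2=3.
Step 6. [r2c3∈{3,5}] in row 2, 3 fits only at r2c3 ⇒ r2c3=3.
Step 7. [r4c3∈{1}] only 1 remains possible at r4c3. So r4c3=1.
Step 8. [r4c7∈{3}] nothing but 3 survives at r4c7. So r4c7=3.
Step 9. [r3c6∈{4}] r3c6 is down to just 4. So r3c6=4.
Step 10. [r2c4∈{2,5}] col 4 places 5 nowhere but r2c4 ⇒ r2c4=5.
Step 11. [r8c8∈{1,3,5}] across row 8, 3 lands solely at r8c8, so r8c8=3.
Step 12. [r1c1∈{5}] r1c1 has the single candidate 5, so r1c1=5.
Step 13. [r8c3∈{5,6,9}] across row 8, 5 lands solely at r8c3. So r8c3=5.
Step 14. [r6c3∈{6,9}] col 3 places 9 nowhere but r6c3 ⇒ r6c3=9.
Step 15. [r6c1∈{3,6}] across row 6, 6 lands solely at r6c1. So r6c1=6.
Step 16. [r5c6∈{1,3}] row 5 places 1 nowhere but r5c6 ⇒ r5c6=1.
Step 17. [r8c5∈{4,6}] 6 has one home in row 8: r8c5 ⇒ r8c5=6.
Step 18. [r8c4∈{1,4}] in row 8, 4 fits only at r8c4. So r8c4=4.
Step 19. [r9c1∈{7}] r9c1's peers cover all but 7, so r9c1=7.
Step 20. [r7c8∈{5}] r7c8 has the single candidate 5 ⇒ r7c8=5.
Step 21. [r3c8∈{9}] r3c8 has the single candidate 9. So r3c8=9.
Step 22. [r9c4∈{1}] only 1 remains possible at r9c4 ⇒ r9c4=1.
Step 23. [r4c1∈{2}] only 2 remains possible at r4c1 ⇒ r4c1=2.
Step 24. [r4c6∈{5}] only 5 remains possible at r4c6, so r4c6=5.
Step 25. [r3c4∈{2}] r3c4's peers cover all but 2, so r3c4=2.
Step 26. [r7c5∈{8}] only 8 remains possible at r7c5, so r7c5=8.
Step 27. [r3c3∈{7}] only 7 remains possible at r3c3, so r3c3=7.
Step 28. [r2c6∈{6}] r2c6's peers cover all but 6 ⇒ r2c6=6.
Step 29. [r5c9∈{6}] r5c9 has the single candidate 6 ⇒ r5c9=6.
Step 30. [r7c9∈{7}] nothing but 7 survives at r7c9. So r7c9=7.
Step 31. [r8c1∈{9}] r8c1 is down to just 9. So r8c1=9.
Step 32. [r6c6∈{3}] r6c6 has the single candidate 3 ⇒ r6c6=3.
Step 33. [r7c3∈{6}] r7c3 is down to just 6, so r7c3=6.
Step 34. [r8c7∈{1}] r8c7's peers cover all but 1, so r8c7=1.
Step 35. [r5c1∈{3}] r5c1 has the single candidate 3. So r5c1=3.
Step 36. [r2c2∈{2}] nothing but 2 survives at r2c2. So r2c2=2.
Step 37. [r5c3∈{8}] only 8 remains possible at r5c3, so r5c3=8.
Step 38. [r1c3∈{4}] r1c3 is down to just 4 ⇒ r1c3=4.
Step 39. [r6c5∈{4}] only 4 remains possible at r6c5 ⇒ r6c5=4.
Step 40. [r6c8∈{1}] r6c8 is down to just 1 ⇒ r6c8=1.

Answer: 5 9 4 7 3 8 6 2 1 / 1 2 3 5 9 6 8 7 4 / 8 6 7 2 1 4 5 9 3 / 2 4 1 6 7 5 3 8 9 / 3 5 8 9 2 1 7 4 6 / 6 7 9 8 4 3 2 1 5 / 4 1 6 3 8 2 9 5 7 / 9 8 5 4 6 7 1 3 2 / 7 3 2 1 5 9 4 6 8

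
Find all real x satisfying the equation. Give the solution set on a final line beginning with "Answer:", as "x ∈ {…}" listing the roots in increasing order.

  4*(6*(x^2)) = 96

Step 1. [4*(6*(x^2)) = 96] 4 out front; divide by 4, so div: 6*(x^2) = 24.
Step 2. [6*(x^2) = 24] divide by the outer 6 ⇒ div: x^2 = 4.
Step 3. [x^2 = 4] √ both sides: 4 ≥ 0 gives two branches, so sqrt: x = 2 or -2.

Answer: x ∈ {-2, 2}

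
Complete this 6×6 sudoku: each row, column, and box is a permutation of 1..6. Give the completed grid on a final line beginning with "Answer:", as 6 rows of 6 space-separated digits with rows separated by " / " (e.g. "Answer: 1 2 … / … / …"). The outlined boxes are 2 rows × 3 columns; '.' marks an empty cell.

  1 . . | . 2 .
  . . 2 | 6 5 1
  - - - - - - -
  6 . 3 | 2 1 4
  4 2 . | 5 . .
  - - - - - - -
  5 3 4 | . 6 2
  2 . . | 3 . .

Step 1. [r6c2∈{1,6}] col 2 places 1 nowhere but r6c2, so r6c2=1.
Step 2. [r1c2∈{4,5,6}] 6 has one home in col 2: r1c2, so r1c2=6.
Step 3. [r4c5∈{3}] r4c5 is down to just 3. So r4c5=3.
Step 4. [r2c2∈{4}] nothing but 4 survives at r2c2. So r2c2=4.
Step 5. [r6c3∈{6}] r6c3 has the single candidate 6 ⇒ r6c3=6.
Step 6. [r6c6∈{5}] only 5 remains possible at r6c6, so r6c6=5.
Step 7. [r1c4∈{4}] r1c4's peers cover all but 4 ⇒ r1c4=4.
Step 8. [r5c4∈{1}] r5c4's peers cover all but 1 ⇒ r5c4=1.
Step 9. [r4c6∈{6}] nothing but 6 survives at r4c6 ⇒ r4c6=6.
Step 10. [r2c1∈{3}] only 3 remains possible at r2c1. So r2c1=3.
Step 11. [r1c6∈{3}] only 3 remains possible at r1c6, so r1c6=3.
Step 12. [r1c3∈{5}] r1c3 has the single candidate 5, so r1c3=5.
Step 13. [r6c5∈{4}] r6c5 is down to just 4 ⇒ r6c5=4.
Step 14. [r4c3∈{1}] r4c3 is down to just 1. So r4c3=1.
Step 15. [r3c2∈{5}] nothing but 5 survives at r3c2, so r3c2=5.

Answer: 1 6 5 4 2 3 / 3 4 2 6 5 1 / 6 5 3 2 1 4 / 4 2 1 5 3 6 / 5 3 4 1 6 2 / 2 1 6 3 4 5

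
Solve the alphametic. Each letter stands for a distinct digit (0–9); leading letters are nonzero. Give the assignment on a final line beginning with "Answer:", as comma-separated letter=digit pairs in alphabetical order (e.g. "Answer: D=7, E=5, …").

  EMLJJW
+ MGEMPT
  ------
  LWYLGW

Step 1. [col 1: W + T ≡ W (mod 10)] column 1: given nothing yet, carry-in 0, and all letters distinct, none taken yet, W+T≡W (mod 10) forces T=0 ⇒ T=0.
Step 2. [col 1: W + T ≡ W (mod 10)] W=3 is one option consistent with column 1 (W + T ≡ W (mod 10), carry-in 0) — take it. So W=3.
Step 3. [col 2: J + P ≡ G (mod 10)] several values work for J in column 2 (J + P ≡ G (mod 10), carry-in 0); try J=2 ⇒ J=2.
Step 4. [col 2: J + P ≡ G (mod 10)] no forcing yet in column 2 (carry-in 0); P=5 is free and consistent — try it. So P=5.
Step 5. [col 2: J + P ≡ G (mod 10)] in column 2 we have J+P≡G with carry-in 0; given J=2, P=5 and digits 0,2,3,5 already taken and all letters distinct, that pins G to 7. So G=7.
Step 6. [col 3: J + M ≡ L (mod 10)] several values work for L in column 3 (J + M ≡ L (mod 10), carry-in 0); try L=8. So L=8.
Step 7. [col 3: J + M ≡ L (mod 10)] in column 3 we have J+M≡L with carry-in 0; given J=2, L=8 and digits 0,2,3,5,7,8 already taken and all letters distinct, that pins M to 6. So M=6.
Step 8. [col 4: L + E ≡ Y (mod 10)] in column 4 we have L+E≡Y with carry-in 0; given L=8 and digits 0,2,3,5,6,7,8 already taken and all letters distinct, that pins Y to 9 ⇒ Y=9.
Step 9. [col 4: L + E ≡ Y (mod 10)] column 4 reads L+E+carry(0)=Y with L=8, Y=9; with digits 0,2,3,5,6,7,8,9 already taken and all letters distinct, the only value for E is 1 ⇒ E=1.

Answer: E=1, G=7, J=2, L=8, M=6, P=5, T=0, W=3, Y=9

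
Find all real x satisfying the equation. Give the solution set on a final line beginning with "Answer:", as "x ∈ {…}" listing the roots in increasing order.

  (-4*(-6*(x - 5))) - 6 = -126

Step 1. [(-4*(-6*(x - 5))) - 6 = -126] add 6: x sits inside (… - 6). So sub: -4*(-6*(x - 5)) = -120.
Step 2. [-4*(-6*(x - 5)) = -120] divide by the outer -4 ⇒ div: -6*(x - 5) = 30.
Step 3. [-6*(x - 5) = 30] leading coefficient -6: divide by -6, so div: x - 5 = -5.
Step 4. [x - 5 = -5] 5 comes off first (add 5). So sub: x = 0.

Answer: x ∈ {0}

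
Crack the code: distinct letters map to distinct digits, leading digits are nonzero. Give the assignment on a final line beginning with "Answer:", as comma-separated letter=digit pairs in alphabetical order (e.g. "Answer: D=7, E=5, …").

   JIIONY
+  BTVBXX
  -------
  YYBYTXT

Step 1. [col 1: Y + X ≡ T (mod 10)] T=5 is one option consistent with column 1 (Y + X ≡ T (mod 10), carry-in 0) — take it ⇒ T=5.
Step 2. [col 1: Y + X ≡ T (mod 10)] column 1 (Y + X ≡ T (mod 10), carry-in 0) doesn't pin X yet; pick X=4 and continue, so X=4.
Step 3. [col 1: Y + X ≡ T (mod 10)] column 1: given X=4, T=5, carry-in 0, and digits 4,5 already taken and all letters distinct, Y+X≡T (mod 10) forces Y=1, so Y=1.
Step 4. [col 2: N + X ≡ X (mod 10)] from column 2 (X=4, carry-in 0, digits 1,4,5 already taken and all letters distinct): N must equal 0. So N=0.
Step 5. [col 3: O + B ≡ T (mod 10)] several values work for B in column 3 (O + B ≡ T (mod 10), carry-in 0); try B=9, so B=9.
Step 6. [col 3: O + B ≡ T (mod 10)] in column 3 we have O+B≡T with carry-in 0; given B=9, T=5 and digits 0,1,4,5,9 already taken and all letters distinct, that pins O to 6, so O=6.
Step 7. [col 4: I + V ≡ Y (mod 10)] no forcing yet in column 4 (carry-in 1); V=7 is free and consistent — try it ⇒ V=7.
Step 8. [col 4: I + V ≡ Y (mod 10)] column 4 reads I+V+carry(1)=Y with V=7, Y=1; with digits 0,1,4,5,6,7,9 already taken and all letters distinct, the only value for I is 3 ⇒ I=3.
Step 9. [col 6: J + B ≡ Y (mod 10)] column 6 reads J+B+carry(0)=Y with B=9, Y=1; with digits 0,1,3,4,5,6,7,9 already taken and all letters distinct, the only value for J is 2. So J=2.

Answer: B=9, I=3, J=2, N=0, O=6, T=5, V=7, X=4, Y=1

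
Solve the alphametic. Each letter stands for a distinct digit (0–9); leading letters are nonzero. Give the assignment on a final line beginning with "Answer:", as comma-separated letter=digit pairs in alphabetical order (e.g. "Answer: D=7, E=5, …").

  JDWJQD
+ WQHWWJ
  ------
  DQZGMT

Step 1. [col 1: D + J ≡ T (mod 10)] no forcing yet in column 1 (carry-in 0); D=9 is free and consistent — try it. So D=9.
Step 2. [col 1: D + J ≡ T (mod 10)] several values work for J in column 1 (D + J ≡ T (mod 10), carry-in 0); try J=5, so J=5.
Step 3. [col 1: D + J ≡ T (mod 10)] in column 1 we have D+J≡T with carry-in 0; given D=9, J=5 and digits 5,9 already taken and all letters distinct, that pins T to 4, so T=4.
Step 4. [col 2: Q + W ≡ M (mod 10)] no forcing yet in column 2 (carry-in 1); M=6 is free and consistent — try it ⇒ M=6.
Step 5. [col 2: Q + W ≡ M (mod 10)] Q=2 is one option consistent with column 2 (Q + W ≡ M (mod 10), carry-in 1) — take it ⇒ Q=2.
Step 6. [col 2: Q + W ≡ M (mod 10)] column 2: given Q=2, M=6, carry-in 1, and digits 2,4,5,6,9 already taken and all letters distinct, Q+W≡M (mod 10) forces W=3, so W=3.
Step 7. [col 3: J + W ≡ G (mod 10)] in column 3 we have J+W≡G with carry-in 0; given J=5, W=3 and digits 2,3,4,5,6,9 already taken and all letters distinct, that pins G to 8. So G=8.
Step 8. [col 4: W + H ≡ Z (mod 10)] column 4: given W=3, carry-in 0, and digits 2,3,4,5,6,8,9 already taken and all letters distinct, W+H≡Z (mod 10) forces Z=0. So Z=0.
Step 9. [col 4: W + H ≡ Z (mod 10)] column 4 reads W+H+carry(0)=Z with W=3, Z=0; with digits 0,2,3,4,5,6,8,9 already taken and all letters distinct, the only value for H is 7. So H=7.

Answer: D=9, G=8, H=7, J=5, M=6, Q=2, T=4, W=3, Z=0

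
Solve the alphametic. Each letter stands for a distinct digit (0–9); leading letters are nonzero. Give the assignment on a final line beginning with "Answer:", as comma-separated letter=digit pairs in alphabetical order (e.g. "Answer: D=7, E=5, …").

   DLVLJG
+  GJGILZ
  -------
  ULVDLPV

Step 1. [col 1: G + Z ≡ V (mod 10)] Z=2 is one option consistent with column 1 (G + Z ≡ V (mod 10), carry-in 0) — take it ⇒ Z=2.
Step 2. [col 1: G + Z ≡ V (mod 10)] several values work for G in column 1 (G + Z ≡ V (mod 10), carry-in 0); try G=7. So G=7.
Step 3. [U] U is the leading digit of a 7-digit sum of two 6-digit numbers; the final carry is exactly 1. So U=1.
Step 4. [col 1: G + Z ≡ V (mod 10)] from column 1 (G=7, Z=2, carry-in 0, digits 1,2,7 already taken and all letters distinct): V must equal 9, so V=9.
Step 5. [col 2: J + L ≡ P (mod 10)] no forcing yet in column 2 (carry-in 0); L=3 is free and consistent — try it ⇒ L=3.
Step 6. [col 2: J + L ≡ P (mod 10)] column 2 reads J+L+carry(0)=P with L=3; with digits 1,2,3,7,9 already taken and all letters distinct, the only value for J is 5 ⇒ J=5.
Step 7. [col 2: J + L ≡ P (mod 10)] from column 2 (J=5, L=3, carry-in 0, digits 1,2,3,5,7,9 already taken and all letters distinct): P must equal 8, so P=8.
Step 8. [col 3: L + I ≡ L (mod 10)] column 3: given L=3, carry-in 0, and digits 1,2,3,5,7,8,9 already taken and all letters distinct, L+I≡L (mod 10) forces I=0, so I=0.
Step 9. [col 4: V + G ≡ D (mod 10)] column 4 reads V+G+carry(0)=D with V=9, G=7; with digits 0,1,2,3,5,7,8,9 already taken and all letters distinct, the only value for D is 6, so D=6.

Answer: D=6, G=7, I=0, J=5, L=3, P=8, U=1, V=9, Z=2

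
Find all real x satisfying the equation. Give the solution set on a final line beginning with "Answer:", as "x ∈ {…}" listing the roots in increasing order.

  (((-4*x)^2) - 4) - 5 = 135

Step 1. [(((-4*x)^2) - 4) - 5 = 135] the outer -5 inverts by adding 5 ⇒ sub: ((-4*x)^2) - 4 = 140.
Step 2. [((-4*x)^2) - 4 = 140] -4 is outermost — add 4 both sides ⇒ sub: (-4*x)^2 = 144.
Step 3. [(-4*x)^2 = 144] LHS squared, RHS 144 ≥ 0: apply √ (±). So sqrt: -4*x = 12 or -12.
Step 4. [-4*x = 12 or -12] -4 out front; divide by -4, so div: x = -3 or 3.

Answer: x ∈ {-3, 3}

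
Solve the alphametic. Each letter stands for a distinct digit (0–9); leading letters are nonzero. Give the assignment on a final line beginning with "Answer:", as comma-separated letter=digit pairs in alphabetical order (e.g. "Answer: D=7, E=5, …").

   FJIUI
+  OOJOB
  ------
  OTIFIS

Step 1. [O] O is the leading digit of a 6-digit sum of two 5-digit numbers; the final carry is exactly 1 ⇒ O=1.
Step 2. [col 1: I + B ≡ S (mod 10)] column 1 (I + B ≡ S (mod 10), carry-in 0) doesn't pin I yet; pick I=5 and continue. So I=5.
Step 3. [col 1: I + B ≡ S (mod 10)] S=2 is one option consistent with column 1 (I + B ≡ S (mod 10), carry-in 0) — take it, so S=2.
Step 4. [col 1: I + B ≡ S (mod 10)] from column 1 (I=5, S=2, carry-in 0, digits 1,2,5 already taken and all letters distinct): B must equal 7, so B=7.
Step 5. [col 2: U + O ≡ I (mod 10)] column 2 reads U+O+carry(1)=I with O=1, I=5; with digits 1,2,5,7 already taken and all letters distinct, the only value for U is 3. So U=3.
Step 6. [col 3: I + J ≡ F (mod 10)] F=9 is one option consistent with column 3 (I + J ≡ F (mod 10), carry-in 0) — take it, so F=9.
Step 7. [col 3: I + J ≡ F (mod 10)] in column 3 we have I+J≡F with carry-in 0; given I=5, F=9 and digits 1,2,3,5,7,9 already taken and all letters distinct, that pins J to 4, so J=4.
Step 8. [col 5: F + O ≡ T (mod 10)] column 5: given F=9, O=1, carry-in 0, and digits 1,2,3,4,5,7,9 already taken and all letters distinct, F+O≡T (mod 10) forces T=0, so T=0.

Answer: B=7, F=9, I=5, J=4, O=1, S=2, T=0, U=3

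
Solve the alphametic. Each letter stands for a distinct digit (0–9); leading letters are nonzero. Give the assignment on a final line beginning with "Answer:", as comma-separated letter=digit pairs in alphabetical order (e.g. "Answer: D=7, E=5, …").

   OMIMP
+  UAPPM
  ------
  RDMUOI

Step 1. [col 1: P + M ≡ I (mod 10)] no forcing yet in column 1 (carry-in 0); M=8 is free and consistent — try it ⇒ M=8.
Step 2. [R] adding two 5-digit numbers gives at most 5+1 digits, and here it does — R is that final carry and must be 1. So R=1.
Step 3. [col 1: P + M ≡ I (mod 10)] I=5 is one option consistent with column 1 (P + M ≡ I (mod 10), carry-in 0) — take it, so I=5.
Step 4. [col 1: P + M ≡ I (mod 10)] in column 1 we have P+M≡I with carry-in 0; given M=8, I=5 and digits 1,5,8 already taken and all letters distinct, that pins P to 7, so P=7.
Step 5. [col 2: M + P ≡ O (mod 10)] from column 2 (M=8, P=7, carry-in 1, digits 1,5,7,8 already taken and all letters distinct): O must equal 6, so O=6.
Step 6. [col 3: I + P ≡ U (mod 10)] in column 3 we have I+P≡U with carry-in 1; given I=5, P=7 and digits 1,5,6,7,8 already taken and all letters distinct, that pins U to 3, so U=3.
Step 7. [col 4: M + A ≡ M (mod 10)] from column 4 (M=8, carry-in 1, digits 1,3,5,6,7,8 already taken and all letters distinct): A must equal 9. So A=9.
Step 8. [col 5: O + U ≡ D (mod 10)] column 5: given O=6, U=3, carry-in 1, and digits 1,3,5,6,7,8,9 already taken and all letters distinct, O+U≡D (mod 10) forces D=0, so D=0.

Answer: A=9, D=0, I=5, M=8, O=6, P=7, R=1, U=3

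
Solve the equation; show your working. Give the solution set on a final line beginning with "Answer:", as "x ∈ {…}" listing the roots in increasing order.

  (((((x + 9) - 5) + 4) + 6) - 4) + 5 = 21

Step 1. [(((((x + 9) - 5) + 4) + 6) - 4) + 5 = 21] +5 is outermost — subtract 5 both sides. So sub: ((((x + 9) - 5) + 4) + 6) - 4 = 16.
Step 2. [((((x + 9) - 5) + 4) + 6) - 4 = 16] peel the -4: add 4 from each side. So sub: (((x + 9) - 5) + 4) + 6 = 20.
Step 3. [(((x + 9) - 5) + 4) + 6 = 20] the outer +6 inverts by subtracting 6, so sub: ((x + 9) - 5) + 4 = 14.
Step 4. [((x + 9) - 5) + 4 = 14] 4 comes off first (subtract 4). So sub: (x + 9) - 5 = 10.
Step 5. [(x + 9) - 5 = 10] the outer -5 inverts by adding 5, so sub: x + 9 = 15.
Step 6. [x + 9 = 15] the outer +9 inverts by subtracting 9, so sub: x = 6.

Answer: x ∈ {6}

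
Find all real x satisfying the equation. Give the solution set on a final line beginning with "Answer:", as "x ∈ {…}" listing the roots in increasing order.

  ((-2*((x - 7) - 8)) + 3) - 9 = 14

Step 1. [((-2*((x - 7) - 8)) + 3) - 9 = 14] -9 is outermost — add 9 both sides ⇒ sub: (-2*((x - 7) - 8)) + 3 = 23.
Step 2. [(-2*((x - 7) - 8)) + 3 = 23] 3 comes off first (subtract 3) ⇒ sub: -2*((x - 7) - 8) = 20.
Step 3. [-2*((x - 7) - 8) = 20] leading coefficient -2: divide by -2, so div: (x - 7) - 8 = -10.
Step 4. [(x - 7) - 8 = -10] add 8: x sits inside (… - 8). So sub: x - 7 = -2.
Step 5. [x - 7 = -2] peel the -7: add 7 from each side ⇒ sub: x = 5.

Answer: x ∈ {5}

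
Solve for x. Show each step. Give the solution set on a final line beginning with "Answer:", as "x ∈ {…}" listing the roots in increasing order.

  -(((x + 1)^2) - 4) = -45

Step 1. [-(((x + 1)^2) - 4) = -45] LHS negated; negate both sides ⇒ neg: ((x + 1)^2) - 4 = 45.
Step 2. [((x + 1)^2) - 4 = 45] the outer -4 inverts by adding 4, so sub: (x + 1)^2 = 49.
Step 3. [(x + 1)^2 = 49] 49 ≥ 0, LHS is (·)² — take ±√, so sqrt: x + 1 = 7 or -7.
Step 4. [x + 1 = 7 or -7] subtract 1: x sits inside (… + 1) ⇒ sub: x = 6 or -8.

Answer: x ∈ {-8, 6}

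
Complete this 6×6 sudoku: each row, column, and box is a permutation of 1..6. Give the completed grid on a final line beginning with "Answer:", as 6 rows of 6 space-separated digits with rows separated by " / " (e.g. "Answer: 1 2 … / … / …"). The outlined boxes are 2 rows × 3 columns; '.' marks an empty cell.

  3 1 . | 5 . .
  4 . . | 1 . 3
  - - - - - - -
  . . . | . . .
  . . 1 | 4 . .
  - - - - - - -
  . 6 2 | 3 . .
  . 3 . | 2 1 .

Step 1. [r3c4∈{6}] nothing but 6 survives at r3c4. So r3c4=6.
Step 2. [r6c1∈{5}] r6c1's peers cover all but 5. So r6c1=5.
Step 3. [r3c1∈{2}] r3c1's peers cover all but 2 ⇒ r3c1=2.
Step 4. [r4c2∈{5}] r4c2 has the single candidate 5. So r4c2=5.
Step 5. [r1c3∈{6}] r1c3 has the single candidate 6. So r1c3=6.
Step 6. [r3c3∈{3,4}] in col 3, 3 fits only at r3c3. So r3c3=3.
Step 7. [r3c5∈{5}] r3c5's peers cover all but 5. So r3c5=5.
Step 8. [r5c5∈{4}] r5c5's peers cover all but 4, so r5c5=4.
Step 9. [r1c5∈{2}] r1c5 is down to just 2, so r1c5=2.
Step 10. [r5c6∈{5}] r5c6 has the single candidate 5. So r5c6=5.
Step 11. [r6c6∈{6}] r6c6 has the single candidate 6. So r6c6=6.
Step 12. [r3c6∈{1}] only 1 remains possible at r3c6. So r3c6=1.
Step 13. [r2c5∈{6}] r2c5's peers cover all but 6, so r2c5=6.
Step 14. [r4c5∈{3}] nothing but 3 survives at r4c5. So r4c5=3.
Step 15. [r2c2∈{2}] r2c2 is down to just 2. So r2c2=2.
Step 16. [r1c6∈{4}] r1c6's peers cover all but 4 ⇒ r1c6=4.
Step 17. [r4c6∈{2}] r4c6's peers cover all but 2, so r4c6=2.
Step 18. [r3c2∈{4}] r3c2 is down to just 4 ⇒ r3c2=4.
Step 19. [r6c3∈{4}] r6c3 has the single candidate 4, so r6c3=4.
Step 20. [r5c1∈{1}] nothing but 1 survives at r5c1. So r5c1=1.
Step 21. [r2c3∈{5}] only 5 remains possible at r2c3. So r2c3=5.
Step 22. [r4c1∈{6}] only 6 remains possible at r4c1, so r4c1=6.

Answer: 3 1 6 5 2 4 / 4 2 5 1 6 3 / 2 4 3 6 5 1 / 6 5 1 4 3 2 / 1 6 2 3 4 5 / 5 3 4 2 1 6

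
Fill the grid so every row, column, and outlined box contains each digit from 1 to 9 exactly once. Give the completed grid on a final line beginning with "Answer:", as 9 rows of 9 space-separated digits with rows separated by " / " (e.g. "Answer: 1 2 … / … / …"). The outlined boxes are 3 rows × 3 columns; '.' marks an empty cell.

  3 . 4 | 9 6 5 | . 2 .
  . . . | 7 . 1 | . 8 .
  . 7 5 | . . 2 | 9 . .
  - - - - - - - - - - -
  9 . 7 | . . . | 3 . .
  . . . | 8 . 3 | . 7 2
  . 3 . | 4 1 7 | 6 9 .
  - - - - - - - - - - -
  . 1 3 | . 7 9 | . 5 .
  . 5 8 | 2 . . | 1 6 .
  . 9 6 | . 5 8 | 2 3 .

Step 1. [r3c1∈{1,6,8}] 1 has one home in box 1: r3c1, so r3c1=1.
Step 2. [r3c8∈{4}] only 4 remains possible at r3c8 ⇒ r3c8=4.
Step 3. [r6c1∈{2,5,8}] across col 1, 8 lands solely at r6c1. So r6c1=8.
Step 4. [r4c9∈{1,4,5,8}] r4c9 is the only open cell in row 4 admitting 8, so r4c9=8.
Step 5. [r4c2∈{2,4,6}] across row 4, 4 lands solely at r4c2 ⇒ r4c2=4.
Step 6. [r7c9∈{4}] r7c9 is down to just 4, so r7c9=4.
Step 7. [r2c2∈{2,6}] col 2 places 2 nowhere but r2c2, so r2c2=2.
Step 8. [r9c9∈{7}] only 7 remains possible at r9c9, so r9c9=7.
Step 9. [r8c5∈{3,4}] r8c5 is the only open cell in row 8 admitting 3 ⇒ r8c5=3.
Step 10. [r2c9∈{3,5,6}] in row 2, 3 fits only at r2c9. So r2c9=3.
Step 11. [r5c1∈{5,6}] across col 1, 5 lands solely at r5c1. So r5c1=5.
Step 12. [r9c1∈{4}] only 4 remains possible at r9c1, so r9c1=4.
Step 13. [r4c4∈{5,6}] across row 4, 5 lands solely at r4c4. So r4c4=5.
Step 14. [r1c7∈{7}] r1c7 is down to just 7 ⇒ r1c7=7.
Step 15. [r5c5∈{9}] r5c5's peers cover all but 9. So r5c5=9.
Step 16. [r3c5∈{8}] only 8 remains possible at r3c5. So r3c5=8.
Step 17. [r1c2∈{8}] r1c2 is down to just 8 ⇒ r1c2=8.
Step 18. [r3c4∈{3}] r3c4 is down to just 3 ⇒ r3c4=3.
Step 19. [r2c3∈{9}] r2c3's peers cover all but 9 ⇒ r2c3=9.
Step 20. [r7c1∈{2}] only 2 remains possible at r7c1 ⇒ r7c1=2.
Step 21. [r8c9∈{9}] r8c9 is down to just 9. So r8c9=9.
Step 22. [r5c2∈{6}] only 6 remains possible at r5c2 ⇒ r5c2=6.
Step 23. [r4c8∈{1}] only 1 remains possible at r4c8. So r4c8=1.
Step 24. [r8c1∈{7}] only 7 remains possible at r8c1 ⇒ r8c1=7.
Step 25. [r7c4∈{6}] only 6 remains possible at r7c4 ⇒ r7c4=6.
Step 26. [r7c7∈{8}] r7c7 has the single candidate 8 ⇒ r7c7=8.
Step 27. [r6c3∈{2}] r6c3's peers cover all but 2 ⇒ r6c3=2.
Step 28. [r9c4∈{1}] r9c4 has the single candidate 1. So r9c4=1.
Step 29. [r2c5∈{4}] r2c5 has the single candidate 4, so r2c5=4.
Step 30. [r8c6∈{4}] nothing but 4 survives at r8c6, so r8c6=4.
Step 31. [r3c9∈{6}] r3c9 has the single candidate 6 ⇒ r3c9=6.
Step 32. [r4c5∈{2}] nothing but 2 survives at r4c5, so r4c5=2.
Step 33. [r2c1∈{6}] nothing but 6 survives at r2c1, so r2c1=6.
Step 34. [r5c3∈{1}] only 1 remains possible at r5c3 ⇒ r5c3=1.
Step 35. [r4c6∈{6}] r4c6 is down to just 6, so r4c6=6.
Step 36. [r5c7∈{4}] r5c7 has the single candidate 4 ⇒ r5c7=4.
Step 37. [r2c7∈{5}] nothing but 5 survives at r2c7. So r2c7=5.
Step 38. [r1c9∈{1}] r1c9 has the single candidate 1 ⇒ r1c9=1.
Step 39. [r6c9∈{5}] r6c9 is down to just 5 ⇒ r6c9=5.

Answer: 3 8 4 9 6 5 7 2 1 / 6 2 9 7 4 1 5 8 3 / 1 7 5 3 8 2 9 4 6 / 9 4 7 5 2 6 3 1 8 / 5 6 1 8 9 3 4 7 2 / 8 3 2 4 1 7 6 9 5 / 2 1 3 6 7 9 8 5 4 / 7 5 8 2 3 4 1 6 9 / 4 9 6 1 5 8 2 3 7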